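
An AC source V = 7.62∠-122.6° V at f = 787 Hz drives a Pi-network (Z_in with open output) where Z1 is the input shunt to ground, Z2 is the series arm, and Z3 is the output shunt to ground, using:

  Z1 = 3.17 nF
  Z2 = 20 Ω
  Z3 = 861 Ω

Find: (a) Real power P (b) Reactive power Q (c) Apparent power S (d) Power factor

Step 1 — Angular frequency: ω = 2π·f = 2π·787 = 4945 rad/s.
Step 2 — Component impedances:
  Z1: Z = 1/(jωC) = -j/(ω·C) = 0 - j6.379e+04 Ω
  Z2: Z = R = 20 Ω
  Z3: Z = R = 861 Ω
Step 3 — With open output, the series arm Z2 and the output shunt Z3 appear in series to ground: Z2 + Z3 = 881 Ω.
Step 4 — Parallel with input shunt Z1: Z_in = Z1 || (Z2 + Z3) = 880.8 - j12.16 Ω = 880.9∠-0.8° Ω.
Step 5 — Source phasor: V = 7.62∠-122.6° V = -4.105 - j6.419 V.
Step 6 — Current: I = V / Z = -0.004559 - j0.007351 A = 0.00865∠-121.8° A.
Step 7 — Complex power: S = V·I* = 0.06591 - j0.0009102 VA.
Step 8 — Real power: P = Re(S) = 0.06591 W.
Step 9 — Reactive power: Q = Im(S) = -0.0009102 VAR.
Step 10 — Apparent power: |S| = 0.06591 VA.
Step 11 — Power factor: PF = P/|S| = 0.9999 (leading).

(a) P = 0.06591 W  (b) Q = -0.0009102 VAR  (c) S = 0.06591 VA  (d) PF = 0.9999 (leading)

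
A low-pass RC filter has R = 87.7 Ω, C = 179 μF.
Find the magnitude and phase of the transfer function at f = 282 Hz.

Step 1 — Angular frequency: ω = 2π·282 = 1772 rad/s.
Step 2 — Transfer function: H(jω) = 1/(1 + jωRC).
Step 3 — Denominator: 1 + jωRC = 1 + j·1772·87.7·0.000179 = 1 + j27.82.
Step 4 — H = 0.001291 - j0.03591.
Step 5 — Magnitude: |H| = 0.03593 (-28.9 dB); phase: φ = -87.9°.

|H| = 0.03593 (-28.9 dB), φ = -87.9°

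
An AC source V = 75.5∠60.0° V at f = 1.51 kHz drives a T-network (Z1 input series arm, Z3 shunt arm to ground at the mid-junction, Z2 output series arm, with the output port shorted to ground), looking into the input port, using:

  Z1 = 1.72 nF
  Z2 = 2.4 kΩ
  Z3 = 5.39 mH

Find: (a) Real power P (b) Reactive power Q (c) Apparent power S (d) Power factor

Step 1 — Angular frequency: ω = 2π·f = 2π·1510 = 9488 rad/s.
Step 2 — Component impedances:
  Z1: Z = 1/(jωC) = -j/(ω·C) = 0 - j6.128e+04 Ω
  Z2: Z = R = 2400 Ω
  Z3: Z = jωL = j·9488·0.00539 = 0 + j51.14 Ω
Step 3 — With the output port shorted to ground, the output series arm Z2 runs from the junction to ground; the shunt arm Z3 also runs from the junction to ground. They appear in parallel: Z3 || Z2 = 1.089 + j51.12 Ω.
Step 4 — Series with input arm Z1: Z_in = Z1 + (Z3 || Z2) = 1.089 - j6.123e+04 Ω = 6.123e+04∠-90.0° Ω.
Step 5 — Source phasor: V = 75.5∠60.0° V = 37.75 + j65.38 V.
Step 6 — Current: I = V / Z = -0.001068 + j0.0006166 A = 0.001233∠150.0° A.
Step 7 — Complex power: S = V·I* = 1.656e-06 - j0.0931 VA.
Step 8 — Real power: P = Re(S) = 1.656e-06 W.
Step 9 — Reactive power: Q = Im(S) = -0.0931 VAR.
Step 10 — Apparent power: |S| = 0.0931 VA.
Step 11 — Power factor: PF = P/|S| = 1.779e-05 (leading).

(a) P = 1.656e-06 W  (b) Q = -0.0931 VAR  (c) S = 0.0931 VA  (d) PF = 1.779e-05 (leading)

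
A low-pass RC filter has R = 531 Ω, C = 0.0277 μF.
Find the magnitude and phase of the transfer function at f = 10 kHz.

Step 1 — Angular frequency: ω = 2π·1e+04 = 6.283e+04 rad/s.
Step 2 — Transfer function: H(jω) = 1/(1 + jωRC).
Step 3 — Denominator: 1 + jωRC = 1 + j·6.283e+04·531·2.77e-08 = 1 + j0.9242.
Step 4 — H = 0.5393 - j0.4984.
Step 5 — Magnitude: |H| = 0.7344 (-2.7 dB); phase: φ = -42.7°.

|H| = 0.7344 (-2.7 dB), φ = -42.7°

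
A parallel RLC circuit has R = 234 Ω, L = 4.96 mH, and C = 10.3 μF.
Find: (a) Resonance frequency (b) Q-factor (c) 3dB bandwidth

Step 1 — Resonance: ω₀ = 1/√(LC) = 1/√(0.00496·1.03e-05) = 4424 rad/s.
Step 2 — f₀ = ω₀/(2π) = 704.1 Hz.
Step 3 — Parallel Q: Q = R/(ω₀L) = 234/(4424·0.00496) = 10.66.
Step 4 — Bandwidth: Δω = ω₀/Q = 414.9 rad/s; BW = Δω/(2π) = 66.03 Hz.

(a) f₀ = 704.1 Hz  (b) Q = 10.66  (c) BW = 66.03 Hz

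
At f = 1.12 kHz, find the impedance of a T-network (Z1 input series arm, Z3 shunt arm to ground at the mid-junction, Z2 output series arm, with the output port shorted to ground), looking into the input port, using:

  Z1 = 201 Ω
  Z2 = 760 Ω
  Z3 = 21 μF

Step 1 — Angular frequency: ω = 2π·f = 2π·1120 = 7037 rad/s.
Step 2 — Component impedances:
  Z1: Z = R = 201 Ω
  Z2: Z = R = 760 Ω
  Z3: Z = 1/(jωC) = -j/(ω·C) = 0 - j6.767 Ω
Step 3 — With the output port shorted to ground, the output series arm Z2 runs from the junction to ground; the shunt arm Z3 also runs from the junction to ground. They appear in parallel: Z3 || Z2 = 0.06024 - j6.766 Ω.
Step 4 — Series with input arm Z1: Z_in = Z1 + (Z3 || Z2) = 201.1 - j6.766 Ω = 201.2∠-1.9° Ω.

Z = 201.1 - j6.766 Ω = 201.2∠-1.9° Ω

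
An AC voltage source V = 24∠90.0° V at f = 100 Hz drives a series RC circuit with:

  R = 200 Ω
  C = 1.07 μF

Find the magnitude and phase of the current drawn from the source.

Step 1 — Angular frequency: ω = 2π·f = 2π·100 = 628.3 rad/s.
Step 2 — Component impedances:
  R: Z = R = 200 Ω
  C: Z = 1/(jωC) = -j/(ω·C) = 0 - j1487 Ω
Step 3 — Series combination: Z_total = R + C = 200 - j1487 Ω = 1501∠-82.3° Ω.
Step 4 — Source phasor: V = 24∠90.0° V = 0 + j24 V.
Step 5 — Ohm's law: I = V / Z_total = (0 + j24) / (200 - j1487) = -0.01585 + j0.002131 A.
Step 6 — Convert to polar: |I| = 0.01599 A, ∠I = 172.3°.

I = 0.01599∠172.3° A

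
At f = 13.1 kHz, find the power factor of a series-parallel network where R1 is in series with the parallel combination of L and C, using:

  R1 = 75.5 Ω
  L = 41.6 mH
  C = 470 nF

Step 1 — Angular frequency: ω = 2π·f = 2π·1.31e+04 = 8.231e+04 rad/s.
Step 2 — Component impedances:
  R1: Z = R = 75.5 Ω
  L: Z = jωL = j·8.231e+04·0.0416 = 0 + j3424 Ω
  C: Z = 1/(jωC) = -j/(ω·C) = 0 - j25.85 Ω
Step 3 — Parallel branch: L || C = 1/(1/L + 1/C) = 0 - j26.05 Ω.
Step 4 — Series with R1: Z_total = R1 + (L || C) = 75.5 - j26.05 Ω = 79.87∠-19.0° Ω.
Step 5 — Power factor: PF = cos(φ) = Re(Z)/|Z| = 75.5/79.87 = 0.9453.
Step 6 — Type: Im(Z) = -26.05 ⇒ leading (phase φ = -19.0°).

PF = 0.9453 (leading, φ = -19.0°)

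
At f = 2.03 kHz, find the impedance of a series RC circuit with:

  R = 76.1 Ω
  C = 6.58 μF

Step 1 — Angular frequency: ω = 2π·f = 2π·2030 = 1.275e+04 rad/s.
Step 2 — Component impedances:
  R: Z = R = 76.1 Ω
  C: Z = 1/(jωC) = -j/(ω·C) = 0 - j11.92 Ω
Step 3 — Series combination: Z_total = R + C = 76.1 - j11.92 Ω = 77.03∠-8.9° Ω.

Z = 76.1 - j11.92 Ω = 77.03∠-8.9° Ω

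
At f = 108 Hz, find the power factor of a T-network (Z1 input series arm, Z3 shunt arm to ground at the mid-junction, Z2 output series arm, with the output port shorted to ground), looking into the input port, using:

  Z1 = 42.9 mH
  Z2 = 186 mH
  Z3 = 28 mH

Step 1 — Angular frequency: ω = 2π·f = 2π·108 = 678.6 rad/s.
Step 2 — Component impedances:
  Z1: Z = jωL = j·678.6·0.0429 = 0 + j29.11 Ω
  Z2: Z = jωL = j·678.6·0.186 = 0 + j126.2 Ω
  Z3: Z = jωL = j·678.6·0.028 = 0 + j19 Ω
Step 3 — With the output port shorted to ground, the output series arm Z2 runs from the junction to ground; the shunt arm Z3 also runs from the junction to ground. They appear in parallel: Z3 || Z2 = 0 + j16.51 Ω.
Step 4 — Series with input arm Z1: Z_in = Z1 + (Z3 || Z2) = 0 + j45.63 Ω = 45.63∠90.0° Ω.
Step 5 — Power factor: PF = cos(φ) = Re(Z)/|Z| = 0/45.63 = 0.
Step 6 — Type: Im(Z) = 45.63 ⇒ lagging (phase φ = 90.0°).

PF = 0 (lagging, φ = 90.0°)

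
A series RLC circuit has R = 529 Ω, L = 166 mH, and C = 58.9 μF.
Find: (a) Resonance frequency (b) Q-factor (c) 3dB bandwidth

Step 1 — Resonance: ω₀ = 1/√(LC) = 1/√(0.166·5.89e-05) = 319.8 rad/s.
Step 2 — f₀ = ω₀/(2π) = 50.9 Hz.
Step 3 — Series Q: Q = ω₀L/R = 319.8·0.166/529 = 0.1004.
Step 4 — Bandwidth: Δω = ω₀/Q = 3187 rad/s; BW = Δω/(2π) = 507.2 Hz.

(a) f₀ = 50.9 Hz  (b) Q = 0.1004  (c) BW = 507.2 Hz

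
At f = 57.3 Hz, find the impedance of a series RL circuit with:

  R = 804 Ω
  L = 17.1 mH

Step 1 — Angular frequency: ω = 2π·f = 2π·57.3 = 360 rad/s.
Step 2 — Component impedances:
  R: Z = R = 804 Ω
  L: Z = jωL = j·360·0.0171 = 0 + j6.156 Ω
Step 3 — Series combination: Z_total = R + L = 804 + j6.156 Ω = 804∠0.4° Ω.

Z = 804 + j6.156 Ω = 804∠0.4° Ω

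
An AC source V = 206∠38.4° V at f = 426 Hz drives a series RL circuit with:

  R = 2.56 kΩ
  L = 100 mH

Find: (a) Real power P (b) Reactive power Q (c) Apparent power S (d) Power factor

Step 1 — Angular frequency: ω = 2π·f = 2π·426 = 2677 rad/s.
Step 2 — Component impedances:
  R: Z = R = 2560 Ω
  L: Z = jωL = j·2677·0.1 = 0 + j267.7 Ω
Step 3 — Series combination: Z_total = R + L = 2560 + j267.7 Ω = 2574∠6.0° Ω.
Step 4 — Source phasor: V = 206∠38.4° V = 161.4 + j128 V.
Step 5 — Current: I = V / Z = 0.06755 + j0.04292 A = 0.08003∠32.4° A.
Step 6 — Complex power: S = V·I* = 16.4 + j1.714 VA.
Step 7 — Real power: P = Re(S) = 16.4 W.
Step 8 — Reactive power: Q = Im(S) = 1.714 VAR.
Step 9 — Apparent power: |S| = 16.49 VA.
Step 10 — Power factor: PF = P/|S| = 0.9946 (lagging).

(a) P = 16.4 W  (b) Q = 1.714 VAR  (c) S = 16.49 VA  (d) PF = 0.9946 (lagging)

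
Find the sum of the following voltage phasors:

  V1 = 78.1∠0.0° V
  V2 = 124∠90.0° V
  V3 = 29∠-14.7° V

Step 1 — Convert each phasor to rectangular form:
  V1 = 78.1·(cos(0.0°) + j·sin(0.0°)) = 78.1 V
  V2 = 124·(cos(90.0°) + j·sin(90.0°)) = 0 + j124 V
  V3 = 29·(cos(-14.7°) + j·sin(-14.7°)) = 28.05 - j7.359 V
Step 2 — Sum components: V_total = 106.2 + j116.6 V.
Step 3 — Convert to polar: |V_total| = 157.7 V, ∠V_total = 47.7°.

V_total = 157.7∠47.7° V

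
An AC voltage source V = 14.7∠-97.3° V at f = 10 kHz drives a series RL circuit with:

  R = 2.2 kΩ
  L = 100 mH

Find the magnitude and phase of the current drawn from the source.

Step 1 — Angular frequency: ω = 2π·f = 2π·1e+04 = 6.283e+04 rad/s.
Step 2 — Component impedances:
  R: Z = R = 2200 Ω
  L: Z = jωL = j·6.283e+04·0.1 = 0 + j6283 Ω
Step 3 — Series combination: Z_total = R + L = 2200 + j6283 Ω = 6657∠70.7° Ω.
Step 4 — Source phasor: V = 14.7∠-97.3° V = -1.868 - j14.58 V.
Step 5 — Ohm's law: I = V / Z_total = (-1.868 - j14.58) / (2200 + j6283) = -0.00216 - j0.000459 A.
Step 6 — Convert to polar: |I| = 0.002208 A, ∠I = -168.0°.

I = 0.002208∠-168.0° A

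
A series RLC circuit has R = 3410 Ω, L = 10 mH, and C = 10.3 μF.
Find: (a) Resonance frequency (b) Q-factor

Step 1 — Resonance condition Im(Z)=0 gives ω₀ = 1/√(LC).
Step 2 — ω₀ = 1/√(0.01·1.03e-05) = 3116 rad/s.
Step 3 — f₀ = ω₀/(2π) = 495.9 Hz.
Step 4 — Series Q: Q = ω₀L/R = 3116·0.01/3410 = 0.009137.

(a) f₀ = 495.9 Hz  (b) Q = 0.009137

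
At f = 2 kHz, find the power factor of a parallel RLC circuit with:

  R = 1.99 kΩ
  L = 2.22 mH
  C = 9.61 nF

Step 1 — Angular frequency: ω = 2π·f = 2π·2000 = 1.257e+04 rad/s.
Step 2 — Component impedances:
  R: Z = R = 1990 Ω
  L: Z = jωL = j·1.257e+04·0.00222 = 0 + j27.9 Ω
  C: Z = 1/(jωC) = -j/(ω·C) = 0 - j8281 Ω
Step 3 — Parallel combination: 1/Z_total = 1/R + 1/L + 1/C; Z_total = 0.3937 + j27.99 Ω = 27.99∠89.2° Ω.
Step 4 — Power factor: PF = cos(φ) = Re(Z)/|Z| = 0.39366/27.989 = 0.01406.
Step 5 — Type: Im(Z) = 27.99 ⇒ lagging (phase φ = 89.2°).

PF = 0.01406 (lagging, φ = 89.2°)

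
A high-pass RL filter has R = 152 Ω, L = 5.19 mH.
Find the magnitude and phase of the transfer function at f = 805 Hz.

Step 1 — Angular frequency: ω = 2π·805 = 5058 rad/s.
Step 2 — Transfer function: H(jω) = jωL/(R + jωL).
Step 3 — Numerator jωL = j·26.25; denominator R + jωL = 152 + j26.25.
Step 4 — H = 0.02896 + j0.1677.
Step 5 — Magnitude: |H| = 0.1702 (-15.4 dB); phase: φ = 80.2°.

|H| = 0.1702 (-15.4 dB), φ = 80.2°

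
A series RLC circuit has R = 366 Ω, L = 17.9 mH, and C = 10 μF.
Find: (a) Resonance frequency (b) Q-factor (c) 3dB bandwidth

Step 1 — Resonance condition Im(Z)=0 gives ω₀ = 1/√(LC).
Step 2 — ω₀ = 1/√(0.0179·1e-05) = 2364 rad/s.
Step 3 — f₀ = ω₀/(2π) = 376.2 Hz.
Step 4 — Series Q: Q = ω₀L/R = 2364·0.0179/366 = 0.1156.
Step 5 — 3dB bandwidth: Δω = ω₀/Q = 2.045e+04 rad/s; BW = Δω/(2π) = 3254 Hz.

(a) f₀ = 376.2 Hz  (b) Q = 0.1156  (c) BW = 3254 Hz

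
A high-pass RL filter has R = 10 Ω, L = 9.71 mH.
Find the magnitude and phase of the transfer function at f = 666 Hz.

Step 1 — Angular frequency: ω = 2π·666 = 4185 rad/s.
Step 2 — Transfer function: H(jω) = jωL/(R + jωL).
Step 3 — Numerator jωL = j·40.63; denominator R + jωL = 10 + j40.63.
Step 4 — H = 0.9429 + j0.2321.
Step 5 — Magnitude: |H| = 0.971 (-0.3 dB); phase: φ = 13.8°.

|H| = 0.971 (-0.3 dB), φ = 13.8°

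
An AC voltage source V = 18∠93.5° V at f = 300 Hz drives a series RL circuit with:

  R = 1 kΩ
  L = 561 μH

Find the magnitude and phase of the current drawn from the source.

Step 1 — Angular frequency: ω = 2π·f = 2π·300 = 1885 rad/s.
Step 2 — Component impedances:
  R: Z = R = 1000 Ω
  L: Z = jωL = j·1885·0.000561 = 0 + j1.057 Ω
Step 3 — Series combination: Z_total = R + L = 1000 + j1.057 Ω = 1000∠0.1° Ω.
Step 4 — Source phasor: V = 18∠93.5° V = -1.099 + j17.97 V.
Step 5 — Ohm's law: I = V / Z_total = (-1.099 + j17.97) / (1000 + j1.057) = -0.00108 + j0.01797 A.
Step 6 — Convert to polar: |I| = 0.018 A, ∠I = 93.4°.

I = 0.018∠93.4° A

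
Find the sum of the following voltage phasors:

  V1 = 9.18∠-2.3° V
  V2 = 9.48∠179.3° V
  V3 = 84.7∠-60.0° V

Step 1 — Convert each phasor to rectangular form:
  V1 = 9.18·(cos(-2.3°) + j·sin(-2.3°)) = 9.173 - j0.3684 V
  V2 = 9.48·(cos(179.3°) + j·sin(179.3°)) = -9.479 + j0.1158 V
  V3 = 84.7·(cos(-60.0°) + j·sin(-60.0°)) = 42.35 - j73.35 V
Step 2 — Sum components: V_total = 42.04 - j73.6 V.
Step 3 — Convert to polar: |V_total| = 84.77 V, ∠V_total = -60.3°.

V_total = 84.77∠-60.3° V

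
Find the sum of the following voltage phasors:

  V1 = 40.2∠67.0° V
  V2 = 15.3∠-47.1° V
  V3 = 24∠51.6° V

Step 1 — Convert each phasor to rectangular form:
  V1 = 40.2·(cos(67.0°) + j·sin(67.0°)) = 15.71 + j37 V
  V2 = 15.3·(cos(-47.1°) + j·sin(-47.1°)) = 10.42 - j11.21 V
  V3 = 24·(cos(51.6°) + j·sin(51.6°)) = 14.91 + j18.81 V
Step 2 — Sum components: V_total = 41.03 + j44.61 V.
Step 3 — Convert to polar: |V_total| = 60.61 V, ∠V_total = 47.4°.

V_total = 60.61∠47.4° V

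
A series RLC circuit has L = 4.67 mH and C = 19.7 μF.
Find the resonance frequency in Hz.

Step 1 — Resonance condition Im(Z)=0 gives ω₀ = 1/√(LC).
Step 2 — ω₀ = 1/√(0.00467·1.97e-05) = 3297 rad/s.
Step 3 — f₀ = ω₀/(2π) = 524.7 Hz.

f₀ = 524.7 Hz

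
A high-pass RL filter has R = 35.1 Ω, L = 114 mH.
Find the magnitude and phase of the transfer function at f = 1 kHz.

Step 1 — Angular frequency: ω = 2π·1000 = 6283 rad/s.
Step 2 — Transfer function: H(jω) = jωL/(R + jωL).
Step 3 — Numerator jωL = j·716.3; denominator R + jωL = 35.1 + j716.3.
Step 4 — H = 0.9976 + j0.04889.
Step 5 — Magnitude: |H| = 0.9988 (-0.0 dB); phase: φ = 2.8°.

|H| = 0.9988 (-0.0 dB), φ = 2.8°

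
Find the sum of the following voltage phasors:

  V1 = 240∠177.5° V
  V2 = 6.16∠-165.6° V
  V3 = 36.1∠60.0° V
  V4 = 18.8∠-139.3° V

Step 1 — Convert each phasor to rectangular form:
  V1 = 240·(cos(177.5°) + j·sin(177.5°)) = -239.8 + j10.47 V
  V2 = 6.16·(cos(-165.6°) + j·sin(-165.6°)) = -5.966 - j1.532 V
  V3 = 36.1·(cos(60.0°) + j·sin(60.0°)) = 18.05 + j31.26 V
  V4 = 18.8·(cos(-139.3°) + j·sin(-139.3°)) = -14.25 - j12.26 V
Step 2 — Sum components: V_total = -241.9 + j27.94 V.
Step 3 — Convert to polar: |V_total| = 243.5 V, ∠V_total = 173.4°.

V_total = 243.5∠173.4° V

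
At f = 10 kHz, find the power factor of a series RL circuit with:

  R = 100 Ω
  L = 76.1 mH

Step 1 — Angular frequency: ω = 2π·f = 2π·1e+04 = 6.283e+04 rad/s.
Step 2 — Component impedances:
  R: Z = R = 100 Ω
  L: Z = jωL = j·6.283e+04·0.0761 = 0 + j4782 Ω
Step 3 — Series combination: Z_total = R + L = 100 + j4782 Ω = 4783∠88.8° Ω.
Step 4 — Power factor: PF = cos(φ) = Re(Z)/|Z| = 100/4783 = 0.02091.
Step 5 — Type: Im(Z) = 4782 ⇒ lagging (phase φ = 88.8°).

PF = 0.02091 (lagging, φ = 88.8°)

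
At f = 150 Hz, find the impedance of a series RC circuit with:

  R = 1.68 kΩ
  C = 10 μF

Step 1 — Angular frequency: ω = 2π·f = 2π·150 = 942.5 rad/s.
Step 2 — Component impedances:
  R: Z = R = 1680 Ω
  C: Z = 1/(jωC) = -j/(ω·C) = 0 - j106.1 Ω
Step 3 — Series combination: Z_total = R + C = 1680 - j106.1 Ω = 1683∠-3.6° Ω.

Z = 1680 - j106.1 Ω = 1683∠-3.6° Ω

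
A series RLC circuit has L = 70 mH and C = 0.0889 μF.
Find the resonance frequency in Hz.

Step 1 — Resonance condition Im(Z)=0 gives ω₀ = 1/√(LC).
Step 2 — ω₀ = 1/√(0.07·8.89e-08) = 1.268e+04 rad/s.
Step 3 — f₀ = ω₀/(2π) = 2018 Hz.

f₀ = 2018 Hz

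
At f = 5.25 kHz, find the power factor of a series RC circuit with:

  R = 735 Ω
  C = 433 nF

Step 1 — Angular frequency: ω = 2π·f = 2π·5250 = 3.299e+04 rad/s.
Step 2 — Component impedances:
  R: Z = R = 735 Ω
  C: Z = 1/(jωC) = -j/(ω·C) = 0 - j70.01 Ω
Step 3 — Series combination: Z_total = R + C = 735 - j70.01 Ω = 738.3∠-5.4° Ω.
Step 4 — Power factor: PF = cos(φ) = Re(Z)/|Z| = 735/738.3 = 0.9955.
Step 5 — Type: Im(Z) = -70.01 ⇒ leading (phase φ = -5.4°).

PF = 0.9955 (leading, φ = -5.4°)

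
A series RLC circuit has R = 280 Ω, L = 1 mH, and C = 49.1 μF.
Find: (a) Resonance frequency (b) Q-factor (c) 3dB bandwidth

Step 1 — Resonance condition Im(Z)=0 gives ω₀ = 1/√(LC).
Step 2 — ω₀ = 1/√(0.001·4.91e-05) = 4513 rad/s.
Step 3 — f₀ = ω₀/(2π) = 718.3 Hz.
Step 4 — Series Q: Q = ω₀L/R = 4513·0.001/280 = 0.01612.
Step 5 — 3dB bandwidth: Δω = ω₀/Q = 2.8e+05 rad/s; BW = Δω/(2π) = 4.456e+04 Hz.

(a) f₀ = 718.3 Hz  (b) Q = 0.01612  (c) BW = 4.456e+04 Hz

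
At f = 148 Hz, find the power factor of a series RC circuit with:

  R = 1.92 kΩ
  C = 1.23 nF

Step 1 — Angular frequency: ω = 2π·f = 2π·148 = 929.9 rad/s.
Step 2 — Component impedances:
  R: Z = R = 1920 Ω
  C: Z = 1/(jωC) = -j/(ω·C) = 0 - j8.743e+05 Ω
Step 3 — Series combination: Z_total = R + C = 1920 - j8.743e+05 Ω = 8.743e+05∠-89.9° Ω.
Step 4 — Power factor: PF = cos(φ) = Re(Z)/|Z| = 1920/8.743e+05 = 0.002196.
Step 5 — Type: Im(Z) = -8.743e+05 ⇒ leading (phase φ = -89.9°).

PF = 0.002196 (leading, φ = -89.9°)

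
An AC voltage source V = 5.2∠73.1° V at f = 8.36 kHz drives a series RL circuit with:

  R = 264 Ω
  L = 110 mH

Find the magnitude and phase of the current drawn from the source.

Step 1 — Angular frequency: ω = 2π·f = 2π·8360 = 5.253e+04 rad/s.
Step 2 — Component impedances:
  R: Z = R = 264 Ω
  L: Z = jωL = j·5.253e+04·0.11 = 0 + j5778 Ω
Step 3 — Series combination: Z_total = R + L = 264 + j5778 Ω = 5784∠87.4° Ω.
Step 4 — Source phasor: V = 5.2∠73.1° V = 1.512 + j4.975 V.
Step 5 — Ohm's law: I = V / Z_total = (1.512 + j4.975) / (264 + j5778) = 0.0008712 - j0.0002218 A.
Step 6 — Convert to polar: |I| = 0.000899 A, ∠I = -14.3°.

I = 0.000899∠-14.3° A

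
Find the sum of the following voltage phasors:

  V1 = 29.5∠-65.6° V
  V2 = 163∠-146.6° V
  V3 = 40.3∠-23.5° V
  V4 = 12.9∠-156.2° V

Step 1 — Convert each phasor to rectangular form:
  V1 = 29.5·(cos(-65.6°) + j·sin(-65.6°)) = 12.19 - j26.87 V
  V2 = 163·(cos(-146.6°) + j·sin(-146.6°)) = -136.1 - j89.73 V
  V3 = 40.3·(cos(-23.5°) + j·sin(-23.5°)) = 36.96 - j16.07 V
  V4 = 12.9·(cos(-156.2°) + j·sin(-156.2°)) = -11.8 - j5.206 V
Step 2 — Sum components: V_total = -98.74 - j137.9 V.
Step 3 — Convert to polar: |V_total| = 169.6 V, ∠V_total = -125.6°.

V_total = 169.6∠-125.6° V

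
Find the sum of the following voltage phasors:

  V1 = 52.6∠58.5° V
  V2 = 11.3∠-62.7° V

Step 1 — Convert each phasor to rectangular form:
  V1 = 52.6·(cos(58.5°) + j·sin(58.5°)) = 27.48 + j44.85 V
  V2 = 11.3·(cos(-62.7°) + j·sin(-62.7°)) = 5.183 - j10.04 V
Step 2 — Sum components: V_total = 32.67 + j34.81 V.
Step 3 — Convert to polar: |V_total| = 47.74 V, ∠V_total = 46.8°.

V_total = 47.74∠46.8° V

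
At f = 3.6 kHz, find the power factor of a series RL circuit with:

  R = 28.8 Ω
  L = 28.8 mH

Step 1 — Angular frequency: ω = 2π·f = 2π·3600 = 2.262e+04 rad/s.
Step 2 — Component impedances:
  R: Z = R = 28.8 Ω
  L: Z = jωL = j·2.262e+04·0.0288 = 0 + j651.4 Ω
Step 3 — Series combination: Z_total = R + L = 28.8 + j651.4 Ω = 652.1∠87.5° Ω.
Step 4 — Power factor: PF = cos(φ) = Re(Z)/|Z| = 28.8/652.1 = 0.04417.
Step 5 — Type: Im(Z) = 651.4 ⇒ lagging (phase φ = 87.5°).

PF = 0.04417 (lagging, φ = 87.5°)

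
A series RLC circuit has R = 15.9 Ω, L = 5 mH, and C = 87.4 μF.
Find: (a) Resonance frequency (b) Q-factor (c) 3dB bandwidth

Step 1 — Resonance condition Im(Z)=0 gives ω₀ = 1/√(LC).
Step 2 — ω₀ = 1/√(0.005·8.74e-05) = 1513 rad/s.
Step 3 — f₀ = ω₀/(2π) = 240.8 Hz.
Step 4 — Series Q: Q = ω₀L/R = 1513·0.005/15.9 = 0.4757.
Step 5 — 3dB bandwidth: Δω = ω₀/Q = 3180 rad/s; BW = Δω/(2π) = 506.1 Hz.

(a) f₀ = 240.8 Hz  (b) Q = 0.4757  (c) BW = 506.1 Hz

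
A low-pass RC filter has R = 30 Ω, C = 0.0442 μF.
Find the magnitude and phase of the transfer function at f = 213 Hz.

Step 1 — Angular frequency: ω = 2π·213 = 1338 rad/s.
Step 2 — Transfer function: H(jω) = 1/(1 + jωRC).
Step 3 — Denominator: 1 + jωRC = 1 + j·1338·30·4.42e-08 = 1 + j0.001775.
Step 4 — H = 1 - j0.001775.
Step 5 — Magnitude: |H| = 1 (-0.0 dB); phase: φ = -0.1°.

|H| = 1 (-0.0 dB), φ = -0.1°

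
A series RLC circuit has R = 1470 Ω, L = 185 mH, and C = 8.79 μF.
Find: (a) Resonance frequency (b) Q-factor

Step 1 — Resonance condition Im(Z)=0 gives ω₀ = 1/√(LC).
Step 2 — ω₀ = 1/√(0.185·8.79e-06) = 784.2 rad/s.
Step 3 — f₀ = ω₀/(2π) = 124.8 Hz.
Step 4 — Series Q: Q = ω₀L/R = 784.2·0.185/1470 = 0.09869.

(a) f₀ = 124.8 Hz  (b) Q = 0.09869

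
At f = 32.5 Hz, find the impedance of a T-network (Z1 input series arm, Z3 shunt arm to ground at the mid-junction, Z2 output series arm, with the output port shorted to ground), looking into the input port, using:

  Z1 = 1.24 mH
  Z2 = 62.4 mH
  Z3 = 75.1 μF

Step 1 — Angular frequency: ω = 2π·f = 2π·32.5 = 204.2 rad/s.
Step 2 — Component impedances:
  Z1: Z = jωL = j·204.2·0.00124 = 0 + j0.2532 Ω
  Z2: Z = jωL = j·204.2·0.0624 = 0 + j12.74 Ω
  Z3: Z = 1/(jωC) = -j/(ω·C) = 0 - j65.21 Ω
Step 3 — With the output port shorted to ground, the output series arm Z2 runs from the junction to ground; the shunt arm Z3 also runs from the junction to ground. They appear in parallel: Z3 || Z2 = 0 + j15.84 Ω.
Step 4 — Series with input arm Z1: Z_in = Z1 + (Z3 || Z2) = 0 + j16.09 Ω = 16.09∠90.0° Ω.

Z = 0 + j16.09 Ω = 16.09∠90.0° Ω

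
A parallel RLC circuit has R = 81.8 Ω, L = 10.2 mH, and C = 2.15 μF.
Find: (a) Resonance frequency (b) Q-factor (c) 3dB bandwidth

Step 1 — Resonance: ω₀ = 1/√(LC) = 1/√(0.0102·2.15e-06) = 6753 rad/s.
Step 2 — f₀ = ω₀/(2π) = 1075 Hz.
Step 3 — Parallel Q: Q = R/(ω₀L) = 81.8/(6753·0.0102) = 1.188.
Step 4 — Bandwidth: Δω = ω₀/Q = 5686 rad/s; BW = Δω/(2π) = 905 Hz.

(a) f₀ = 1075 Hz  (b) Q = 1.188  (c) BW = 905 Hz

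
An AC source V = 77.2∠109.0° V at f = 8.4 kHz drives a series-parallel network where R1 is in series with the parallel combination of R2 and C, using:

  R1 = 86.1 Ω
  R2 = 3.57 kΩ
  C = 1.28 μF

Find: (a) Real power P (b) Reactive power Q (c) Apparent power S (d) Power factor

Step 1 — Angular frequency: ω = 2π·f = 2π·8400 = 5.278e+04 rad/s.
Step 2 — Component impedances:
  R1: Z = R = 86.1 Ω
  R2: Z = R = 3570 Ω
  C: Z = 1/(jωC) = -j/(ω·C) = 0 - j14.8 Ω
Step 3 — Parallel branch: R2 || C = 1/(1/R2 + 1/C) = 0.06137 - j14.8 Ω.
Step 4 — Series with R1: Z_total = R1 + (R2 || C) = 86.16 - j14.8 Ω = 87.42∠-9.7° Ω.
Step 5 — Source phasor: V = 77.2∠109.0° V = -25.13 + j72.99 V.
Step 6 — Current: I = V / Z = -0.4247 + j0.7742 A = 0.8831∠118.7° A.
Step 7 — Complex power: S = V·I* = 67.19 - j11.54 VA.
Step 8 — Real power: P = Re(S) = 67.19 W.
Step 9 — Reactive power: Q = Im(S) = -11.54 VAR.
Step 10 — Apparent power: |S| = 68.17 VA.
Step 11 — Power factor: PF = P/|S| = 0.9856 (leading).

(a) P = 67.19 W  (b) Q = -11.54 VAR  (c) S = 68.17 VA  (d) PF = 0.9856 (leading)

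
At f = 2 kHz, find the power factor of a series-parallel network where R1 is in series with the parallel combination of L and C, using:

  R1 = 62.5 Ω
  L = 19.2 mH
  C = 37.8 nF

Step 1 — Angular frequency: ω = 2π·f = 2π·2000 = 1.257e+04 rad/s.
Step 2 — Component impedances:
  R1: Z = R = 62.5 Ω
  L: Z = jωL = j·1.257e+04·0.0192 = 0 + j241.3 Ω
  C: Z = 1/(jωC) = -j/(ω·C) = 0 - j2105 Ω
Step 3 — Parallel branch: L || C = 1/(1/L + 1/C) = 0 + j272.5 Ω.
Step 4 — Series with R1: Z_total = R1 + (L || C) = 62.5 + j272.5 Ω = 279.6∠77.1° Ω.
Step 5 — Power factor: PF = cos(φ) = Re(Z)/|Z| = 62.5/279.6 = 0.2235.
Step 6 — Type: Im(Z) = 272.5 ⇒ lagging (phase φ = 77.1°).

PF = 0.2235 (lagging, φ = 77.1°)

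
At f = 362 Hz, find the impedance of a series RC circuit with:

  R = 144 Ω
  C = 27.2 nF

Step 1 — Angular frequency: ω = 2π·f = 2π·362 = 2275 rad/s.
Step 2 — Component impedances:
  R: Z = R = 144 Ω
  C: Z = 1/(jωC) = -j/(ω·C) = 0 - j1.616e+04 Ω
Step 3 — Series combination: Z_total = R + C = 144 - j1.616e+04 Ω = 1.616e+04∠-89.5° Ω.

Z = 144 - j1.616e+04 Ω = 1.616e+04∠-89.5° Ω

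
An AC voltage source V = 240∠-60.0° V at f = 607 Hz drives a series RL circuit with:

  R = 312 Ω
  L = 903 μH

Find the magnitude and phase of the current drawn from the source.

Step 1 — Angular frequency: ω = 2π·f = 2π·607 = 3814 rad/s.
Step 2 — Component impedances:
  R: Z = R = 312 Ω
  L: Z = jωL = j·3814·0.000903 = 0 + j3.444 Ω
Step 3 — Series combination: Z_total = R + L = 312 + j3.444 Ω = 312∠0.6° Ω.
Step 4 — Source phasor: V = 240∠-60.0° V = 120 - j207.8 V.
Step 5 — Ohm's law: I = V / Z_total = (120 - j207.8) / (312 + j3.444) = 0.3772 - j0.6703 A.
Step 6 — Convert to polar: |I| = 0.7692 A, ∠I = -60.6°.

I = 0.7692∠-60.6° A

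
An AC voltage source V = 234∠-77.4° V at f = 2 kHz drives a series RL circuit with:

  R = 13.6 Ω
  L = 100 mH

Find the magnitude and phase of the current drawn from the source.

Step 1 — Angular frequency: ω = 2π·f = 2π·2000 = 1.257e+04 rad/s.
Step 2 — Component impedances:
  R: Z = R = 13.6 Ω
  L: Z = jωL = j·1.257e+04·0.1 = 0 + j1257 Ω
Step 3 — Series combination: Z_total = R + L = 13.6 + j1257 Ω = 1257∠89.4° Ω.
Step 4 — Source phasor: V = 234∠-77.4° V = 51.05 - j228.4 V.
Step 5 — Ohm's law: I = V / Z_total = (51.05 - j228.4) / (13.6 + j1257) = -0.1813 - j0.04258 A.
Step 6 — Convert to polar: |I| = 0.1862 A, ∠I = -166.8°.

I = 0.1862∠-166.8° A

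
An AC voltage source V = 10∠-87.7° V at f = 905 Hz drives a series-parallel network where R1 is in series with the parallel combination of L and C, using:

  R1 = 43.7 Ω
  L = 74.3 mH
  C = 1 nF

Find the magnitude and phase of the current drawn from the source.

Step 1 — Angular frequency: ω = 2π·f = 2π·905 = 5686 rad/s.
Step 2 — Component impedances:
  R1: Z = R = 43.7 Ω
  L: Z = jωL = j·5686·0.0743 = 0 + j422.5 Ω
  C: Z = 1/(jωC) = -j/(ω·C) = 0 - j1.759e+05 Ω
Step 3 — Parallel branch: L || C = 1/(1/L + 1/C) = 0 + j423.5 Ω.
Step 4 — Series with R1: Z_total = R1 + (L || C) = 43.7 + j423.5 Ω = 425.8∠84.1° Ω.
Step 5 — Source phasor: V = 10∠-87.7° V = 0.4013 - j9.992 V.
Step 6 — Ohm's law: I = V / Z_total = (0.4013 - j9.992) / (43.7 + j423.5) = -0.02325 - j0.003346 A.
Step 7 — Convert to polar: |I| = 0.02349 A, ∠I = -171.8°.

I = 0.02349∠-171.8° A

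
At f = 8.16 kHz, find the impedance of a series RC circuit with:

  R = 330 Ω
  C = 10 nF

Step 1 — Angular frequency: ω = 2π·f = 2π·8160 = 5.127e+04 rad/s.
Step 2 — Component impedances:
  R: Z = R = 330 Ω
  C: Z = 1/(jωC) = -j/(ω·C) = 0 - j1950 Ω
Step 3 — Series combination: Z_total = R + C = 330 - j1950 Ω = 1978∠-80.4° Ω.

Z = 330 - j1950 Ω = 1978∠-80.4° Ω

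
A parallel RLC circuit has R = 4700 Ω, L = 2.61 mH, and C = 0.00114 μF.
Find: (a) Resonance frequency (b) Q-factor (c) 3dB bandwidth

Step 1 — Resonance: ω₀ = 1/√(LC) = 1/√(0.00261·1.14e-09) = 5.797e+05 rad/s.
Step 2 — f₀ = ω₀/(2π) = 9.227e+04 Hz.
Step 3 — Parallel Q: Q = R/(ω₀L) = 4700/(5.797e+05·0.00261) = 3.106.
Step 4 — Bandwidth: Δω = ω₀/Q = 1.866e+05 rad/s; BW = Δω/(2π) = 2.97e+04 Hz.

(a) f₀ = 9.227e+04 Hz  (b) Q = 3.106  (c) BW = 2.97e+04 Hz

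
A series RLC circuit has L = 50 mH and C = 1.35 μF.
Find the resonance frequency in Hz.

Step 1 — Resonance condition Im(Z)=0 gives ω₀ = 1/√(LC).
Step 2 — ω₀ = 1/√(0.05·1.35e-06) = 3849 rad/s.
Step 3 — f₀ = ω₀/(2π) = 612.6 Hz.

f₀ = 612.6 Hz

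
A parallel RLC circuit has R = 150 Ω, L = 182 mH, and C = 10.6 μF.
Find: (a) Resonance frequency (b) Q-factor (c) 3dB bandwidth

Step 1 — Resonance: ω₀ = 1/√(LC) = 1/√(0.182·1.06e-05) = 720 rad/s.
Step 2 — f₀ = ω₀/(2π) = 114.6 Hz.
Step 3 — Parallel Q: Q = R/(ω₀L) = 150/(720·0.182) = 1.145.
Step 4 — Bandwidth: Δω = ω₀/Q = 628.9 rad/s; BW = Δω/(2π) = 100.1 Hz.

(a) f₀ = 114.6 Hz  (b) Q = 1.145  (c) BW = 100.1 Hz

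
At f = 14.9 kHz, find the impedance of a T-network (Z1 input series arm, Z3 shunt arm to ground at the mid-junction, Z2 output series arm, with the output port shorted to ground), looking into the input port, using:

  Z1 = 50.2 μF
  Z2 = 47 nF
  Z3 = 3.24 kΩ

Step 1 — Angular frequency: ω = 2π·f = 2π·1.49e+04 = 9.362e+04 rad/s.
Step 2 — Component impedances:
  Z1: Z = 1/(jωC) = -j/(ω·C) = 0 - j0.2128 Ω
  Z2: Z = 1/(jωC) = -j/(ω·C) = 0 - j227.3 Ω
  Z3: Z = R = 3240 Ω
Step 3 — With the output port shorted to ground, the output series arm Z2 runs from the junction to ground; the shunt arm Z3 also runs from the junction to ground. They appear in parallel: Z3 || Z2 = 15.86 - j226.2 Ω.
Step 4 — Series with input arm Z1: Z_in = Z1 + (Z3 || Z2) = 15.86 - j226.4 Ω = 226.9∠-86.0° Ω.

Z = 15.86 - j226.4 Ω = 226.9∠-86.0° Ω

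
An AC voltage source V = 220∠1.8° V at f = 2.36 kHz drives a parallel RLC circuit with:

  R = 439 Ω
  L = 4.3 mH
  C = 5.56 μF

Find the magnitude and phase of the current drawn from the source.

Step 1 — Angular frequency: ω = 2π·f = 2π·2360 = 1.483e+04 rad/s.
Step 2 — Component impedances:
  R: Z = R = 439 Ω
  L: Z = jωL = j·1.483e+04·0.0043 = 0 + j63.76 Ω
  C: Z = 1/(jωC) = -j/(ω·C) = 0 - j12.13 Ω
Step 3 — Parallel combination: 1/Z_total = 1/R + 1/L + 1/C; Z_total = 0.5105 - j14.96 Ω = 14.97∠-88.0° Ω.
Step 4 — Source phasor: V = 220∠1.8° V = 219.9 + j6.91 V.
Step 5 — Ohm's law: I = V / Z_total = (219.9 + j6.91) / (0.5105 - j14.96) = 0.03954 + j14.7 A.
Step 6 — Convert to polar: |I| = 14.7 A, ∠I = 89.8°.

I = 14.7∠89.8° A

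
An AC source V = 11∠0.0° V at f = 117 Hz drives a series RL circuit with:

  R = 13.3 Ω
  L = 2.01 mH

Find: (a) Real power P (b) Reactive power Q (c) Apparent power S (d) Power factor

Step 1 — Angular frequency: ω = 2π·f = 2π·117 = 735.1 rad/s.
Step 2 — Component impedances:
  R: Z = R = 13.3 Ω
  L: Z = jωL = j·735.1·0.00201 = 0 + j1.478 Ω
Step 3 — Series combination: Z_total = R + L = 13.3 + j1.478 Ω = 13.38∠6.3° Ω.
Step 4 — Source phasor: V = 11∠0.0° V = 11 V.
Step 5 — Current: I = V / Z = 0.817 - j0.09077 A = 0.822∠-6.3° A.
Step 6 — Complex power: S = V·I* = 8.987 + j0.9984 VA.
Step 7 — Real power: P = Re(S) = 8.987 W.
Step 8 — Reactive power: Q = Im(S) = 0.9984 VAR.
Step 9 — Apparent power: |S| = 9.042 VA.
Step 10 — Power factor: PF = P/|S| = 0.9939 (lagging).

(a) P = 8.987 W  (b) Q = 0.9984 VAR  (c) S = 9.042 VA  (d) PF = 0.9939 (lagging)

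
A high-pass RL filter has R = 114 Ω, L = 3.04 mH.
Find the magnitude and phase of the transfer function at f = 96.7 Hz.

Step 1 — Angular frequency: ω = 2π·96.7 = 607.6 rad/s.
Step 2 — Transfer function: H(jω) = jωL/(R + jωL).
Step 3 — Numerator jωL = j·1.847; denominator R + jωL = 114 + j1.847.
Step 4 — H = 0.0002624 + j0.0162.
Step 5 — Magnitude: |H| = 0.0162 (-35.8 dB); phase: φ = 89.1°.

|H| = 0.0162 (-35.8 dB), φ = 89.1°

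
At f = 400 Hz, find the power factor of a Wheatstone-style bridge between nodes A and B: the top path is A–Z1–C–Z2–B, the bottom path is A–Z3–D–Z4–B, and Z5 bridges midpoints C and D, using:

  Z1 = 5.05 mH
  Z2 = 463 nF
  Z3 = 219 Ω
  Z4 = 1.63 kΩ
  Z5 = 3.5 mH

Step 1 — Angular frequency: ω = 2π·f = 2π·400 = 2513 rad/s.
Step 2 — Component impedances:
  Z1: Z = jωL = j·2513·0.00505 = 0 + j12.69 Ω
  Z2: Z = 1/(jωC) = -j/(ω·C) = 0 - j859.4 Ω
  Z3: Z = R = 219 Ω
  Z4: Z = R = 1630 Ω
  Z5: Z = jωL = j·2513·0.0035 = 0 + j8.796 Ω
Step 3 — Bridge requires nodal analysis (the Z5 bridge couples midpoints C and D, so the two paths cannot be reduced to a simple series/parallel combination). Setting node B to ground and injecting 1 A at node A, the 3-node admittance system at A, C, D solves to V_A = Z_AB = 357 - j661.4 Ω = 751.6∠-61.6° Ω.
Step 4 — Power factor: PF = cos(φ) = Re(Z)/|Z| = 356.96/751.6 = 0.4749.
Step 5 — Type: Im(Z) = -661.4 ⇒ leading (phase φ = -61.6°).

PF = 0.4749 (leading, φ = -61.6°)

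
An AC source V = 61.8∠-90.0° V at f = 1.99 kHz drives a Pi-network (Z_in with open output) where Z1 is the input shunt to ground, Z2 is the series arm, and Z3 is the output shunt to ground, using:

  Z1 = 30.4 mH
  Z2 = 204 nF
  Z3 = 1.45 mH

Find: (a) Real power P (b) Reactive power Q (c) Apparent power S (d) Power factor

Step 1 — Angular frequency: ω = 2π·f = 2π·1990 = 1.25e+04 rad/s.
Step 2 — Component impedances:
  Z1: Z = jωL = j·1.25e+04·0.0304 = 0 + j380.1 Ω
  Z2: Z = 1/(jωC) = -j/(ω·C) = 0 - j392 Ω
  Z3: Z = jωL = j·1.25e+04·0.00145 = 0 + j18.13 Ω
Step 3 — With open output, the series arm Z2 and the output shunt Z3 appear in series to ground: Z2 + Z3 = 0 - j373.9 Ω.
Step 4 — Parallel with input shunt Z1: Z_in = Z1 || (Z2 + Z3) = 0 - j2.295e+04 Ω = 2.295e+04∠-90.0° Ω.
Step 5 — Source phasor: V = 61.8∠-90.0° V = 0 - j61.8 V.
Step 6 — Current: I = V / Z = 0.002692 A = 0.002692∠0.0° A.
Step 7 — Complex power: S = V·I* = 0 - j0.1664 VA.
Step 8 — Real power: P = Re(S) = 0 W.
Step 9 — Reactive power: Q = Im(S) = -0.1664 VAR.
Step 10 — Apparent power: |S| = 0.1664 VA.
Step 11 — Power factor: PF = P/|S| = 0 (leading).

(a) P = 0 W  (b) Q = -0.1664 VAR  (c) S = 0.1664 VA  (d) PF = 0 (leading)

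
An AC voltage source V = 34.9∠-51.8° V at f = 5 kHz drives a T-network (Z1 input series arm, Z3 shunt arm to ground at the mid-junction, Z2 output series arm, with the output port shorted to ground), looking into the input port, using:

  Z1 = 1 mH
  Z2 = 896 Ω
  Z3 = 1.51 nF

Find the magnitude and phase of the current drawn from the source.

Step 1 — Angular frequency: ω = 2π·f = 2π·5000 = 3.142e+04 rad/s.
Step 2 — Component impedances:
  Z1: Z = jωL = j·3.142e+04·0.001 = 0 + j31.42 Ω
  Z2: Z = R = 896 Ω
  Z3: Z = 1/(jωC) = -j/(ω·C) = 0 - j2.108e+04 Ω
Step 3 — With the output port shorted to ground, the output series arm Z2 runs from the junction to ground; the shunt arm Z3 also runs from the junction to ground. They appear in parallel: Z3 || Z2 = 894.4 - j38.02 Ω.
Step 4 — Series with input arm Z1: Z_in = Z1 + (Z3 || Z2) = 894.4 - j6.599 Ω = 894.4∠-0.4° Ω.
Step 5 — Source phasor: V = 34.9∠-51.8° V = 21.58 - j27.43 V.
Step 6 — Ohm's law: I = V / Z_total = (21.58 - j27.43) / (894.4 - j6.599) = 0.02436 - j0.03049 A.
Step 7 — Convert to polar: |I| = 0.03902 A, ∠I = -51.4°.

I = 0.03902∠-51.4° A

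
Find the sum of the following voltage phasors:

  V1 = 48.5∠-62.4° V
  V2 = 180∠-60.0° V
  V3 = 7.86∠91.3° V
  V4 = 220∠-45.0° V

Step 1 — Convert each phasor to rectangular form:
  V1 = 48.5·(cos(-62.4°) + j·sin(-62.4°)) = 22.47 - j42.98 V
  V2 = 180·(cos(-60.0°) + j·sin(-60.0°)) = 90 - j155.9 V
  V3 = 7.86·(cos(91.3°) + j·sin(91.3°)) = -0.1783 + j7.858 V
  V4 = 220·(cos(-45.0°) + j·sin(-45.0°)) = 155.6 - j155.6 V
Step 2 — Sum components: V_total = 267.9 - j346.6 V.
Step 3 — Convert to polar: |V_total| = 438 V, ∠V_total = -52.3°.

V_total = 438∠-52.3° V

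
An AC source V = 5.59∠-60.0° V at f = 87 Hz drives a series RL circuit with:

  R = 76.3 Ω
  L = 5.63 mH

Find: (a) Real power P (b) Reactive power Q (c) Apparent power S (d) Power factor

Step 1 — Angular frequency: ω = 2π·f = 2π·87 = 546.6 rad/s.
Step 2 — Component impedances:
  R: Z = R = 76.3 Ω
  L: Z = jωL = j·546.6·0.00563 = 0 + j3.078 Ω
Step 3 — Series combination: Z_total = R + L = 76.3 + j3.078 Ω = 76.36∠2.3° Ω.
Step 4 — Source phasor: V = 5.59∠-60.0° V = 2.795 - j4.841 V.
Step 5 — Current: I = V / Z = 0.03402 - j0.06482 A = 0.0732∠-62.3° A.
Step 6 — Complex power: S = V·I* = 0.4089 + j0.01649 VA.
Step 7 — Real power: P = Re(S) = 0.4089 W.
Step 8 — Reactive power: Q = Im(S) = 0.01649 VAR.
Step 9 — Apparent power: |S| = 0.4092 VA.
Step 10 — Power factor: PF = P/|S| = 0.9992 (lagging).

(a) P = 0.4089 W  (b) Q = 0.01649 VAR  (c) S = 0.4092 VA  (d) PF = 0.9992 (lagging)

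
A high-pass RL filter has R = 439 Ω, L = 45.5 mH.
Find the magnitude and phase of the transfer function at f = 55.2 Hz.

Step 1 — Angular frequency: ω = 2π·55.2 = 346.8 rad/s.
Step 2 — Transfer function: H(jω) = jωL/(R + jωL).
Step 3 — Numerator jωL = j·15.78; denominator R + jωL = 439 + j15.78.
Step 4 — H = 0.001291 + j0.0359.
Step 5 — Magnitude: |H| = 0.03592 (-28.9 dB); phase: φ = 87.9°.

|H| = 0.03592 (-28.9 dB), φ = 87.9°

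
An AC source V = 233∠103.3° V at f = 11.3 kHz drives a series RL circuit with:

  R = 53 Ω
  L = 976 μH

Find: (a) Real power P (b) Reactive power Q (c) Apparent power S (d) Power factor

Step 1 — Angular frequency: ω = 2π·f = 2π·1.13e+04 = 7.1e+04 rad/s.
Step 2 — Component impedances:
  R: Z = R = 53 Ω
  L: Z = jωL = j·7.1e+04·0.000976 = 0 + j69.3 Ω
Step 3 — Series combination: Z_total = R + L = 53 + j69.3 Ω = 87.24∠52.6° Ω.
Step 4 — Source phasor: V = 233∠103.3° V = -53.6 + j226.8 V.
Step 5 — Current: I = V / Z = 1.691 + j2.067 A = 2.671∠50.7° A.
Step 6 — Complex power: S = V·I* = 378.1 + j494.3 VA.
Step 7 — Real power: P = Re(S) = 378.1 W.
Step 8 — Reactive power: Q = Im(S) = 494.3 VAR.
Step 9 — Apparent power: |S| = 622.3 VA.
Step 10 — Power factor: PF = P/|S| = 0.6075 (lagging).

(a) P = 378.1 W  (b) Q = 494.3 VAR  (c) S = 622.3 VA  (d) PF = 0.6075 (lagging)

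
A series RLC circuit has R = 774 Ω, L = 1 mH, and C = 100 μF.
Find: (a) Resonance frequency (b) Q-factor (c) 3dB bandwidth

Step 1 — Resonance: ω₀ = 1/√(LC) = 1/√(0.001·0.0001) = 3162 rad/s.
Step 2 — f₀ = ω₀/(2π) = 503.3 Hz.
Step 3 — Series Q: Q = ω₀L/R = 3162·0.001/774 = 0.004086.
Step 4 — Bandwidth: Δω = ω₀/Q = 7.74e+05 rad/s; BW = Δω/(2π) = 1.232e+05 Hz.

(a) f₀ = 503.3 Hz  (b) Q = 0.004086  (c) BW = 1.232e+05 Hz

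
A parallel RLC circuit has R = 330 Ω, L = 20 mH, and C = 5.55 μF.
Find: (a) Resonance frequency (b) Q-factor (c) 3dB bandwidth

Step 1 — Resonance: ω₀ = 1/√(LC) = 1/√(0.02·5.55e-06) = 3002 rad/s.
Step 2 — f₀ = ω₀/(2π) = 477.7 Hz.
Step 3 — Parallel Q: Q = R/(ω₀L) = 330/(3002·0.02) = 5.497.
Step 4 — Bandwidth: Δω = ω₀/Q = 546 rad/s; BW = Δω/(2π) = 86.9 Hz.

(a) f₀ = 477.7 Hz  (b) Q = 5.497  (c) BW = 86.9 Hz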